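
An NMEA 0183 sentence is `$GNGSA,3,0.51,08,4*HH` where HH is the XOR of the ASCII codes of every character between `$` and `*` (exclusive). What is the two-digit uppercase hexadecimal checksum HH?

XOR the ASCII codes of the payload characters:
  'G' = 0x47 → acc = 0x47
  'N' = 0x4E → acc = 0x09
  'G' = 0x47 → acc = 0x4E
  'S' = 0x53 → acc = 0x1D
  'A' = 0x41 → acc = 0x5C
  ',' = 0x2C → acc = 0x70
  '3' = 0x33 → acc = 0x43
  ',' = 0x2C → acc = 0x6F
  '0' = 0x30 → acc = 0x5F
  '.' = 0x2E → acc = 0x71
  '5' = 0x35 → acc = 0x44
  '1' = 0x31 → acc = 0x75
  ',' = 0x2C → acc = 0x59
  '0' = 0x30 → acc = 0x69
  '8' = 0x38 → acc = 0x51
  ',' = 0x2C → acc = 0x7D
  '4' = 0x34 → acc = 0x49
Checksum = 0x49.

49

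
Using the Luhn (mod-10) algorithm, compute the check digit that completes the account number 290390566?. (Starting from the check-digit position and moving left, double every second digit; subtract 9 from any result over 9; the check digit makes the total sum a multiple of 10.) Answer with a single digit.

Partial digits right→left: 6 6 5 0 9 3 0 9 2
Double every second digit counting from the check-digit position (so the 1st, 3rd, 5th, ... of the partial from the right).
  doubled (with −9 where >9): 3 1 9 0 4 → sum 17
  kept as-is: 6 0 3 9 → sum 18
Total = 17 + 18 = 35.
Check digit = (10 − (35 mod 10)) mod 10 = 5.

5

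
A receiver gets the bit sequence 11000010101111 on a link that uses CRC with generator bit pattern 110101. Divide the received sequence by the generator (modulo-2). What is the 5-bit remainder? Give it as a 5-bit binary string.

Modulo-2 division of 11000010101111 by 110101:
  pos 0: 110000 XOR 110101 = 000101
  pos 3: 101101 XOR 110101 = 011000
  pos 4: 110000 XOR 110101 = 000101
  pos 7: 101111 XOR 110101 = 011010
  pos 8: 110101 XOR 110101 = 000000
Remainder = 00000 (zero — the frame passes the CRC check).

00000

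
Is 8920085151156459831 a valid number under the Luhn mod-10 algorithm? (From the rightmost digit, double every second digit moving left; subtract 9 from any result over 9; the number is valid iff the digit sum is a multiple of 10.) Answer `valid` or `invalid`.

From the right, keep odd positions and double even positions (subtract 9 from any doubled value over 9):
  doubled (positions 2,4,...): 6 9 8 1 2 2 7 0 9 → sum 44
  kept (positions 1,3,...): 1 8 5 6 1 5 5 0 2 8 → sum 41
Total = 85.
85 mod 10 = 5, so the number is invalid.

invalid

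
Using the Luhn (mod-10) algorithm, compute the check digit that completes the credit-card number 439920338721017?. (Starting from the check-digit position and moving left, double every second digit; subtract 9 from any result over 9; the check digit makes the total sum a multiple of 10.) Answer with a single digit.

3

Partial digits right→left: 7 1 0 1 2 7 8 3 3 0 2 9 9 3 4
Double every second digit counting from the check-digit position (so the 1st, 3rd, 5th, ... of the partial from the right).
  doubled (with −9 where >9): 5 0 4 7 6 4 9 8 → sum 43
  kept as-is: 1 1 7 3 0 9 3 → sum 24
Total = 43 + 24 = 67.
Check digit = (10 − (67 mod 10)) mod 10 = 3.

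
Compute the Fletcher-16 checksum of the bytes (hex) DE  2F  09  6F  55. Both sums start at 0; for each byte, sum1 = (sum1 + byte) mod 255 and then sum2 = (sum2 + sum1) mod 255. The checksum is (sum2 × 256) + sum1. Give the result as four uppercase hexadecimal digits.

66DB

Running sums (mod 255):
  after byte 0 (DE): sum1=222, sum2=222
  after byte 1 (2F): sum1=14, sum2=236
  after byte 2 (09): sum1=23, sum2=4
  after byte 3 (6F): sum1=134, sum2=138
  after byte 4 (55): sum1=219, sum2=102
Checksum = sum2·256 + sum1 = 102·256 + 219 = 26331 = 0x66DB.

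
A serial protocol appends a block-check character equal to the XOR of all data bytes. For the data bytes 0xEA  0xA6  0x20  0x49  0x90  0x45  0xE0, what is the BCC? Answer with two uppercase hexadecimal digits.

10

XOR the bytes together:
  start with 0xEA
  0xEA ⊕ 0xA6 = 0x4C
  0x4C ⊕ 0x20 = 0x6C
  0x6C ⊕ 0x49 = 0x25
  0x25 ⊕ 0x90 = 0xB5
  0xB5 ⊕ 0x45 = 0xF0
  0xF0 ⊕ 0xE0 = 0x10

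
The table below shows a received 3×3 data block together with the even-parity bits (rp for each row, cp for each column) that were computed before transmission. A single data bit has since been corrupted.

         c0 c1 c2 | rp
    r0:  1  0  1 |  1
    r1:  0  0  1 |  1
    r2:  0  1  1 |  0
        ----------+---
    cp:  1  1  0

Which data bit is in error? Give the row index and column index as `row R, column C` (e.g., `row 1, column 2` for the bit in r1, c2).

row 0, column 2

Recompute each row's even parity and compare to rp:
  r0: data parity 0, sent rp 1 → mismatch
  r1: data parity 1, sent rp 1 → ok
  r2: data parity 0, sent rp 0 → ok
Recompute each column's even parity and compare to cp:
  c0: data parity 1, sent cp 1 → ok
  c1: data parity 1, sent cp 1 → ok
  c2: data parity 1, sent cp 0 → mismatch
Exactly one row (r0) and one column (c2) fail → the flipped bit is at their intersection.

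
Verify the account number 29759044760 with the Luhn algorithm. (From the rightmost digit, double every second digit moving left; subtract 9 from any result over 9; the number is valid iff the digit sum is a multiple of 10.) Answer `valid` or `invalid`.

valid

From the right, keep odd positions and double even positions (subtract 9 from any doubled value over 9):
  doubled (positions 2,4,...): 3 8 0 1 9 → sum 21
  kept (positions 1,3,...): 0 7 4 9 7 2 → sum 29
Total = 50.
50 mod 10 = 0, so the number is valid.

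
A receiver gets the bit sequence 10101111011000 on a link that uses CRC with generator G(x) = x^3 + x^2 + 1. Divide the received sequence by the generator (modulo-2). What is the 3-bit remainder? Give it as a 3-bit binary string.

Modulo-2 division of 10101111011000 by 1101:
  pos 0: 1010 XOR 1101 = 0111
  pos 1: 1111 XOR 1101 = 0010
  pos 3: 1011 XOR 1101 = 0110
  pos 4: 1101 XOR 1101 = 0000
  pos 9: 1100 XOR 1101 = 0001
Remainder = 010 (nonzero — an error is detected).

010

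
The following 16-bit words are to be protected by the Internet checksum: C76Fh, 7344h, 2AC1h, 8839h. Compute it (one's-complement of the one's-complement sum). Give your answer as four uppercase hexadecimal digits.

One's-complement addition (fold any carry out of bit 15 back into bit 0):
  0xC76F + 0x7344 = 0x13AB3 → wrap carry → 0x3AB4
  0x3AB4 + 0x2AC1 = 0x06575
  0x6575 + 0x8839 = 0x0EDAE
One's-complement sum = 0xEDAE.
Checksum = ~0xEDAE & 0xFFFF = 0x1251.

1251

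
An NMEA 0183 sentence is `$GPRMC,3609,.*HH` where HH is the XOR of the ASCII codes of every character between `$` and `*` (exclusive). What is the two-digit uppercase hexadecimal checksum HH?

69

XOR the ASCII codes of the payload characters:
  'G' = 0x47 → acc = 0x47
  'P' = 0x50 → acc = 0x17
  'R' = 0x52 → acc = 0x45
  'M' = 0x4D → acc = 0x08
  'C' = 0x43 → acc = 0x4B
  ',' = 0x2C → acc = 0x67
  '3' = 0x33 → acc = 0x54
  '6' = 0x36 → acc = 0x62
  '0' = 0x30 → acc = 0x52
  '9' = 0x39 → acc = 0x6B
  ',' = 0x2C → acc = 0x47
  '.' = 0x2E → acc = 0x69
Checksum = 0x69.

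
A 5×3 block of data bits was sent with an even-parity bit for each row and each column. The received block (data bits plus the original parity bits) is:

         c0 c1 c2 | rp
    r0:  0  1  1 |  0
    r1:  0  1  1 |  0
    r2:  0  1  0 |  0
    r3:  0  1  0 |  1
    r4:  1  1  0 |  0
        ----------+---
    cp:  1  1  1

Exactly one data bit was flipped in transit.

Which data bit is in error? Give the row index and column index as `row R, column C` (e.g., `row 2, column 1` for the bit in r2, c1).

row 2, column 2

Recompute each row's even parity and compare to rp:
  r0: data parity 0, sent rp 0 → ok
  r1: data parity 0, sent rp 0 → ok
  r2: data parity 1, sent rp 0 → mismatch
  r3: data parity 1, sent rp 1 → ok
  r4: data parity 0, sent rp 0 → ok
Recompute each column's even parity and compare to cp:
  c0: data parity 1, sent cp 1 → ok
  c1: data parity 1, sent cp 1 → ok
  c2: data parity 0, sent cp 1 → mismatch
Exactly one row (r2) and one column (c2) fail → the flipped bit is at their intersection.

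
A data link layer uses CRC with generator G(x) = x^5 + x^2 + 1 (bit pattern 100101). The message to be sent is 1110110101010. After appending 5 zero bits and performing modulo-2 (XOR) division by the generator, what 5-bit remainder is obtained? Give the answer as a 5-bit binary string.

Append 5 zeros: 111011010101000000. Divide by 100101 (XOR where the leading bit is 1):
  pos 0: 111011 XOR 100101 = 011110
  pos 1: 111100 XOR 100101 = 011001
  pos 2: 110011 XOR 100101 = 010110
  pos 3: 101100 XOR 100101 = 001001
  pos 5: 100110 XOR 100101 = 000011
  pos 9: 111000 XOR 100101 = 011101
  pos 10: 111010 XOR 100101 = 011111
  pos 11: 111110 XOR 100101 = 011011
  pos 12: 110110 XOR 100101 = 010011
Remainder (last 5 bits) = 10011. This is the CRC / FCS.

10011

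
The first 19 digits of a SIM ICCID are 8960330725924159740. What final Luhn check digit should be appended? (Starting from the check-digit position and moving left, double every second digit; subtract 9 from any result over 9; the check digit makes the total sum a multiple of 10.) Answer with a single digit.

Partial digits right→left: 0 4 7 9 5 1 4 2 9 5 2 7 0 3 3 0 6 9 8
Double every second digit counting from the check-digit position (so the 1st, 3rd, 5th, ... of the partial from the right).
  doubled (with −9 where >9): 0 5 1 8 9 4 0 6 3 7 → sum 43
  kept as-is: 4 9 1 2 5 7 3 0 9 → sum 40
Total = 43 + 40 = 83.
Check digit = (10 − (83 mod 10)) mod 10 = 7.

7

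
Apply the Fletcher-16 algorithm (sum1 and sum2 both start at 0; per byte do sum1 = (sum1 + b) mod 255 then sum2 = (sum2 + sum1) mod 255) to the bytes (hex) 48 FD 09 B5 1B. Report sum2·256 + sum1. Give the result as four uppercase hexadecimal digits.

0320

Running sums (mod 255):
  after byte 0 (48): sum1=72, sum2=72
  after byte 1 (FD): sum1=70, sum2=142
  after byte 2 (09): sum1=79, sum2=221
  after byte 3 (B5): sum1=5, sum2=226
  after byte 4 (1B): sum1=32, sum2=3
Checksum = sum2·256 + sum1 = 3·256 + 32 = 800 = 0x0320.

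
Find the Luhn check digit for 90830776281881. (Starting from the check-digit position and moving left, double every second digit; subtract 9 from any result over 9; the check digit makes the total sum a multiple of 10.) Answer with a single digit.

Partial digits right→left: 1 8 8 1 8 2 6 7 7 0 3 8 0 9
Double every second digit counting from the check-digit position (so the 1st, 3rd, 5th, ... of the partial from the right).
  doubled (with −9 where >9): 2 7 7 3 5 6 0 → sum 30
  kept as-is: 8 1 2 7 0 8 9 → sum 35
Total = 30 + 35 = 65.
Check digit = (10 − (65 mod 10)) mod 10 = 5.

5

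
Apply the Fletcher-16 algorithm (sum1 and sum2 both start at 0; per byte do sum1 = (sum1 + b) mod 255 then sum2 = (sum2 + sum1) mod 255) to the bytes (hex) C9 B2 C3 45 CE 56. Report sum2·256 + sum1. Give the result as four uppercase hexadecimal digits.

Running sums (mod 255):
  after byte 0 (C9): sum1=201, sum2=201
  after byte 1 (B2): sum1=124, sum2=70
  after byte 2 (C3): sum1=64, sum2=134
  after byte 3 (45): sum1=133, sum2=12
  after byte 4 (CE): sum1=84, sum2=96
  after byte 5 (56): sum1=170, sum2=11
Checksum = sum2·256 + sum1 = 11·256 + 170 = 2986 = 0x0BAA.

0BAA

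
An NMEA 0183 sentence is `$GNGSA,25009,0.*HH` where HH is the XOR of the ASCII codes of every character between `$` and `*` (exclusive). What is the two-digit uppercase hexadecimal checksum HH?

XOR the ASCII codes of the payload characters:
  'G' = 0x47 → acc = 0x47
  'N' = 0x4E → acc = 0x09
  'G' = 0x47 → acc = 0x4E
  'S' = 0x53 → acc = 0x1D
  'A' = 0x41 → acc = 0x5C
  ',' = 0x2C → acc = 0x70
  '2' = 0x32 → acc = 0x42
  '5' = 0x35 → acc = 0x77
  '0' = 0x30 → acc = 0x47
  '0' = 0x30 → acc = 0x77
  '9' = 0x39 → acc = 0x4E
  ',' = 0x2C → acc = 0x62
  '0' = 0x30 → acc = 0x52
  '.' = 0x2E → acc = 0x7C
Checksum = 0x7C.

7C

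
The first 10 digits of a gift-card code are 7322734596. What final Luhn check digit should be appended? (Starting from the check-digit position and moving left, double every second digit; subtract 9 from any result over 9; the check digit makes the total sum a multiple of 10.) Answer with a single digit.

Partial digits right→left: 6 9 5 4 3 7 2 2 3 7
Double every second digit counting from the check-digit position (so the 1st, 3rd, 5th, ... of the partial from the right).
  doubled (with −9 where >9): 3 1 6 4 6 → sum 20
  kept as-is: 9 4 7 2 7 → sum 29
Total = 20 + 29 = 49.
Check digit = (10 − (49 mod 10)) mod 10 = 1.

1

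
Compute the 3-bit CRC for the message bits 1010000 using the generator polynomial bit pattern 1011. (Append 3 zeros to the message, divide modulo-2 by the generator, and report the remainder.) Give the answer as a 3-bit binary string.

101

Append 3 zeros: 1010000000. Divide by 1011 (XOR where the leading bit is 1):
  pos 0: 1010 XOR 1011 = 0001
  pos 3: 1000 XOR 1011 = 0011
  pos 5: 1100 XOR 1011 = 0111
  pos 6: 1110 XOR 1011 = 0101
Remainder (last 3 bits) = 101. This is the CRC / FCS.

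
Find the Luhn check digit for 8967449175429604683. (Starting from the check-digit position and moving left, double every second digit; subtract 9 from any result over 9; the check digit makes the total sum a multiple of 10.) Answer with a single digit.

6

Partial digits right→left: 3 8 6 4 0 6 9 2 4 5 7 1 9 4 4 7 6 9 8
Double every second digit counting from the check-digit position (so the 1st, 3rd, 5th, ... of the partial from the right).
  doubled (with −9 where >9): 6 3 0 9 8 5 9 8 3 7 → sum 58
  kept as-is: 8 4 6 2 5 1 4 7 9 → sum 46
Total = 58 + 46 = 104.
Check digit = (10 − (104 mod 10)) mod 10 = 6.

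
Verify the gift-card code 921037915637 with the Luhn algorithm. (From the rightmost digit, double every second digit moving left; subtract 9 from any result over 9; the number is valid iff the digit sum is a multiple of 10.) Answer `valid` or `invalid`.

invalid

From the right, keep odd positions and double even positions (subtract 9 from any doubled value over 9):
  doubled (positions 2,4,...): 6 1 9 6 2 9 → sum 33
  kept (positions 1,3,...): 7 6 1 7 0 2 → sum 23
Total = 56.
56 mod 10 = 6, so the number is invalid.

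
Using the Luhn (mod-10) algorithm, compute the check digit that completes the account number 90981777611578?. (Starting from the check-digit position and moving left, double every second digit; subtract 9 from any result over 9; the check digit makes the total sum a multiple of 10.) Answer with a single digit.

3

Partial digits right→left: 8 7 5 1 1 6 7 7 7 1 8 9 0 9
Double every second digit counting from the check-digit position (so the 1st, 3rd, 5th, ... of the partial from the right).
  doubled (with −9 where >9): 7 1 2 5 5 7 0 → sum 27
  kept as-is: 7 1 6 7 1 9 9 → sum 40
Total = 27 + 40 = 67.
Check digit = (10 − (67 mod 10)) mod 10 = 3.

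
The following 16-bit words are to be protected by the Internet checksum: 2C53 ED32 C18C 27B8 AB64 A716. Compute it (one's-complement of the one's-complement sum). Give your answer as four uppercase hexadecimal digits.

AAB9

One's-complement addition (fold any carry out of bit 15 back into bit 0):
  0x2C53 + 0xED32 = 0x11985 → wrap carry → 0x1986
  0x1986 + 0xC18C = 0x0DB12
  0xDB12 + 0x27B8 = 0x102CA → wrap carry → 0x02CB
  0x02CB + 0xAB64 = 0x0AE2F
  0xAE2F + 0xA716 = 0x15545 → wrap carry → 0x5546
One's-complement sum = 0x5546.
Checksum = ~0x5546 & 0xFFFF = 0xAAB9.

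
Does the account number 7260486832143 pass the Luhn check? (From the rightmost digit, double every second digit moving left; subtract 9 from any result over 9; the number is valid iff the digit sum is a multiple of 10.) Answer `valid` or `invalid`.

From the right, keep odd positions and double even positions (subtract 9 from any doubled value over 9):
  doubled (positions 2,4,...): 8 4 7 7 0 4 → sum 30
  kept (positions 1,3,...): 3 1 3 6 4 6 7 → sum 30
Total = 60.
60 mod 10 = 0, so the number is valid.

valid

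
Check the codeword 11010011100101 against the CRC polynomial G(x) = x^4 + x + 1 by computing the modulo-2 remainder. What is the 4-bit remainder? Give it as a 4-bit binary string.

0001

Modulo-2 division of 11010011100101 by 10011:
  pos 0: 11010 XOR 10011 = 01001
  pos 1: 10010 XOR 10011 = 00001
  pos 5: 11110 XOR 10011 = 01101
  pos 6: 11010 XOR 10011 = 01001
  pos 7: 10011 XOR 10011 = 00000
Remainder = 0001 (nonzero — an error is detected).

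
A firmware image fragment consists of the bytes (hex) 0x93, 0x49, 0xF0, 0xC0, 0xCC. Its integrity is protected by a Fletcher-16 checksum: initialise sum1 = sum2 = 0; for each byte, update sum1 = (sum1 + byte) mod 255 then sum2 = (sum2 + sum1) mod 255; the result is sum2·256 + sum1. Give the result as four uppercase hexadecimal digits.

285B

Running sums (mod 255):
  after byte 0 (0x93): sum1=147, sum2=147
  after byte 1 (0x49): sum1=220, sum2=112
  after byte 2 (0xF0): sum1=205, sum2=62
  after byte 3 (0xC0): sum1=142, sum2=204
  after byte 4 (0xCC): sum1=91, sum2=40
Checksum = sum2·256 + sum1 = 40·256 + 91 = 10331 = 0x285B.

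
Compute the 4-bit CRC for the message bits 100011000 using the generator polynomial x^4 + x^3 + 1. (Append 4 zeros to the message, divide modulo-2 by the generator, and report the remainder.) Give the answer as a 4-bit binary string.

1010

Append 4 zeros: 1000110000000. Divide by 11001 (XOR where the leading bit is 1):
  pos 0: 10001 XOR 11001 = 01000
  pos 1: 10001 XOR 11001 = 01000
  pos 2: 10000 XOR 11001 = 01001
  pos 3: 10010 XOR 11001 = 01011
  pos 4: 10110 XOR 11001 = 01111
  pos 5: 11110 XOR 11001 = 00111
  pos 7: 11100 XOR 11001 = 00101
Remainder (last 4 bits) = 1010. This is the CRC / FCS.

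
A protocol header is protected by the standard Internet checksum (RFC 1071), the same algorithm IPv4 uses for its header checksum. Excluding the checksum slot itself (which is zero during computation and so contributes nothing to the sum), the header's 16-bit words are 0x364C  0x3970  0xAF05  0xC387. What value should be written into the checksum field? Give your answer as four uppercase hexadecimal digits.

One's-complement addition (fold any carry out of bit 15 back into bit 0):
  0x364C + 0x3970 = 0x06FBC
  0x6FBC + 0xAF05 = 0x11EC1 → wrap carry → 0x1EC2
  0x1EC2 + 0xC387 = 0x0E249
One's-complement sum = 0xE249.
Checksum = ~0xE249 & 0xFFFF = 0x1DB6.

1DB6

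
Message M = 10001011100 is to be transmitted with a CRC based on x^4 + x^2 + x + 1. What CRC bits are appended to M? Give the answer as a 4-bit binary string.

Append 4 zeros: 100010111000000. Divide by 10111 (XOR where the leading bit is 1):
  pos 0: 10001 XOR 10111 = 00110
  pos 2: 11001 XOR 10111 = 01110
  pos 3: 11101 XOR 10111 = 01010
  pos 4: 10101 XOR 10111 = 00010
  pos 7: 10000 XOR 10111 = 00111
  pos 9: 11100 XOR 10111 = 01011
  pos 10: 10110 XOR 10111 = 00001
Remainder (last 4 bits) = 0001. This is the CRC / FCS.

0001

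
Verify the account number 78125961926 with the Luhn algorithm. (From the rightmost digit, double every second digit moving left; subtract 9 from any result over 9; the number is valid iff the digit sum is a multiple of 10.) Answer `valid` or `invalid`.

valid

From the right, keep odd positions and double even positions (subtract 9 from any doubled value over 9):
  doubled (positions 2,4,...): 4 2 9 4 7 → sum 26
  kept (positions 1,3,...): 6 9 6 5 1 7 → sum 34
Total = 60.
60 mod 10 = 0, so the number is valid.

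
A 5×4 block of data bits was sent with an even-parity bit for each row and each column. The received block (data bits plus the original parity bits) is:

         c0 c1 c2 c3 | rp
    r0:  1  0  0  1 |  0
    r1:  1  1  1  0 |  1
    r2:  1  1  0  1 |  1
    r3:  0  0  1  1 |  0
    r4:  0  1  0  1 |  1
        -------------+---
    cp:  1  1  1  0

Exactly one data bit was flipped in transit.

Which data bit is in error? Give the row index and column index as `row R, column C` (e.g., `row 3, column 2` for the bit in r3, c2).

row 4, column 2

Recompute each row's even parity and compare to rp:
  r0: data parity 0, sent rp 0 → ok
  r1: data parity 1, sent rp 1 → ok
  r2: data parity 1, sent rp 1 → ok
  r3: data parity 0, sent rp 0 → ok
  r4: data parity 0, sent rp 1 → mismatch
Recompute each column's even parity and compare to cp:
  c0: data parity 1, sent cp 1 → ok
  c1: data parity 1, sent cp 1 → ok
  c2: data parity 0, sent cp 1 → mismatch
  c3: data parity 0, sent cp 0 → ok
Exactly one row (r4) and one column (c2) fail → the flipped bit is at their intersection.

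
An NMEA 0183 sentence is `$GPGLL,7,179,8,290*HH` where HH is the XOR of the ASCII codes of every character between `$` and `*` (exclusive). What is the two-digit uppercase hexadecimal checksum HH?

XOR the ASCII codes of the payload characters:
  'G' = 0x47 → acc = 0x47
  'P' = 0x50 → acc = 0x17
  'G' = 0x47 → acc = 0x50
  'L' = 0x4C → acc = 0x1C
  'L' = 0x4C → acc = 0x50
  ',' = 0x2C → acc = 0x7C
  '7' = 0x37 → acc = 0x4B
  ',' = 0x2C → acc = 0x67
  '1' = 0x31 → acc = 0x56
  '7' = 0x37 → acc = 0x61
  '9' = 0x39 → acc = 0x58
  ',' = 0x2C → acc = 0x74
  '8' = 0x38 → acc = 0x4C
  ',' = 0x2C → acc = 0x60
  '2' = 0x32 → acc = 0x52
  '9' = 0x39 → acc = 0x6B
  '0' = 0x30 → acc = 0x5B
Checksum = 0x5B.

5B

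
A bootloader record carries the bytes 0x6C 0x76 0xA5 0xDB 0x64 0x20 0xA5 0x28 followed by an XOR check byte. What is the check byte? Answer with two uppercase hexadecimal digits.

XOR the bytes together:
  start with 0x6C
  0x6C ⊕ 0x76 = 0x1A
  0x1A ⊕ 0xA5 = 0xBF
  0xBF ⊕ 0xDB = 0x64
  0x64 ⊕ 0x64 = 0x00
  0x00 ⊕ 0x20 = 0x20
  0x20 ⊕ 0xA5 = 0x85
  0x85 ⊕ 0x28 = 0xAD

AD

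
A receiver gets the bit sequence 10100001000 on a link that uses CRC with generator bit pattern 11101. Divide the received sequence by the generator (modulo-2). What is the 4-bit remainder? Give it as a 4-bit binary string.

0010

Modulo-2 division of 10100001000 by 11101:
  pos 0: 10100 XOR 11101 = 01001
  pos 1: 10010 XOR 11101 = 01111
  pos 2: 11110 XOR 11101 = 00011
  pos 5: 11100 XOR 11101 = 00001
Remainder = 0010 (nonzero — an error is detected).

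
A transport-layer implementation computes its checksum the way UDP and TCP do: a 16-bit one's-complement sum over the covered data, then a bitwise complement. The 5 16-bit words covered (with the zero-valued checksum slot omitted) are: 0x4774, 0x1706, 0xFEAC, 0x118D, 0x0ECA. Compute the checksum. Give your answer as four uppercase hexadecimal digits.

One's-complement addition (fold any carry out of bit 15 back into bit 0):
  0x4774 + 0x1706 = 0x05E7A
  0x5E7A + 0xFEAC = 0x15D26 → wrap carry → 0x5D27
  0x5D27 + 0x118D = 0x06EB4
  0x6EB4 + 0x0ECA = 0x07D7E
One's-complement sum = 0x7D7E.
Checksum = ~0x7D7E & 0xFFFF = 0x8281.

8281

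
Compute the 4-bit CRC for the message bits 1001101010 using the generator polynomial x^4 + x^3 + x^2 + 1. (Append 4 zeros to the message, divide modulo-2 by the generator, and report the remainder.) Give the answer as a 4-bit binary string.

Append 4 zeros: 10011010100000. Divide by 11101 (XOR where the leading bit is 1):
  pos 0: 10011 XOR 11101 = 01110
  pos 1: 11100 XOR 11101 = 00001
  pos 5: 11010 XOR 11101 = 00111
  pos 7: 11100 XOR 11101 = 00001
Remainder (last 4 bits) = 0100. This is the CRC / FCS.

0100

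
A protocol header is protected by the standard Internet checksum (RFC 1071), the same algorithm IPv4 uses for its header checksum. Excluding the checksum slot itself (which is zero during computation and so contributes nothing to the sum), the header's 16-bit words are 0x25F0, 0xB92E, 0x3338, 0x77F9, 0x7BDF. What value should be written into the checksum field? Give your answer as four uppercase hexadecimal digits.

One's-complement addition (fold any carry out of bit 15 back into bit 0):
  0x25F0 + 0xB92E = 0x0DF1E
  0xDF1E + 0x3338 = 0x11256 → wrap carry → 0x1257
  0x1257 + 0x77F9 = 0x08A50
  0x8A50 + 0x7BDF = 0x1062F → wrap carry → 0x0630
One's-complement sum = 0x0630.
Checksum = ~0x0630 & 0xFFFF = 0xF9CF.

F9CF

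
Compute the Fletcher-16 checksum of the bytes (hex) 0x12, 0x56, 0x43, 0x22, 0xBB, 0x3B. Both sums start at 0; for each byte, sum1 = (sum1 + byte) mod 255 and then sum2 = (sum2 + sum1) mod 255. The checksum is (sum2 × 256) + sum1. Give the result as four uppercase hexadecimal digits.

Running sums (mod 255):
  after byte 0 (0x12): sum1=18, sum2=18
  after byte 1 (0x56): sum1=104, sum2=122
  after byte 2 (0x43): sum1=171, sum2=38
  after byte 3 (0x22): sum1=205, sum2=243
  after byte 4 (0xBB): sum1=137, sum2=125
  after byte 5 (0x3B): sum1=196, sum2=66
Checksum = sum2·256 + sum1 = 66·256 + 196 = 17092 = 0x42C4.

42C4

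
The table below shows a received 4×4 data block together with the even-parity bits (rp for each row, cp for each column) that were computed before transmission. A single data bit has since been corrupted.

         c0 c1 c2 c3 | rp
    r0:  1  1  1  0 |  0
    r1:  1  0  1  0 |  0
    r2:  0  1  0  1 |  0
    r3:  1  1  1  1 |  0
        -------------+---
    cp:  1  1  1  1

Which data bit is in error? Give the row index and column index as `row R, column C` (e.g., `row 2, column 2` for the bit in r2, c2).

row 0, column 3

Recompute each row's even parity and compare to rp:
  r0: data parity 1, sent rp 0 → mismatch
  r1: data parity 0, sent rp 0 → ok
  r2: data parity 0, sent rp 0 → ok
  r3: data parity 0, sent rp 0 → ok
Recompute each column's even parity and compare to cp:
  c0: data parity 1, sent cp 1 → ok
  c1: data parity 1, sent cp 1 → ok
  c2: data parity 1, sent cp 1 → ok
  c3: data parity 0, sent cp 1 → mismatch
Exactly one row (r0) and one column (c3) fail → the flipped bit is at their intersection.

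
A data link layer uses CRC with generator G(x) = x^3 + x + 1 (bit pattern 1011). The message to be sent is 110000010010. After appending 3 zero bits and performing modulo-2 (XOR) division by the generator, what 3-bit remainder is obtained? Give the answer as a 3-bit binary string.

011

Append 3 zeros: 110000010010000. Divide by 1011 (XOR where the leading bit is 1):
  pos 0: 1100 XOR 1011 = 0111
  pos 1: 1110 XOR 1011 = 0101
  pos 2: 1010 XOR 1011 = 0001
  pos 5: 1010 XOR 1011 = 0001
  pos 8: 1010 XOR 1011 = 0001
  pos 11: 1000 XOR 1011 = 0011
Remainder (last 3 bits) = 011. This is the CRC / FCS.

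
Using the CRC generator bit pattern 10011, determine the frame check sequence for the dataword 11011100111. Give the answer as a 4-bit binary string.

Append 4 zeros: 110111001110000. Divide by 10011 (XOR where the leading bit is 1):
  pos 0: 11011 XOR 10011 = 01000
  pos 1: 10001 XOR 10011 = 00010
  pos 4: 10001 XOR 10011 = 00010
  pos 7: 10110 XOR 10011 = 00101
  pos 9: 10100 XOR 10011 = 00111
Remainder (last 4 bits) = 1110. This is the CRC / FCS.

1110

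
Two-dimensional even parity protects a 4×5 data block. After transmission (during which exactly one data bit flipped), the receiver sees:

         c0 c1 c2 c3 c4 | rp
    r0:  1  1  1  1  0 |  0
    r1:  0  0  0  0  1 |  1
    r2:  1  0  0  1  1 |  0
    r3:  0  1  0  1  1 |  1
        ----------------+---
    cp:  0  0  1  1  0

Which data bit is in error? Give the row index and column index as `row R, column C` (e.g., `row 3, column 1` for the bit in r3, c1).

Recompute each row's even parity and compare to rp:
  r0: data parity 0, sent rp 0 → ok
  r1: data parity 1, sent rp 1 → ok
  r2: data parity 1, sent rp 0 → mismatch
  r3: data parity 1, sent rp 1 → ok
Recompute each column's even parity and compare to cp:
  c0: data parity 0, sent cp 0 → ok
  c1: data parity 0, sent cp 0 → ok
  c2: data parity 1, sent cp 1 → ok
  c3: data parity 1, sent cp 1 → ok
  c4: data parity 1, sent cp 0 → mismatch
Exactly one row (r2) and one column (c4) fail → the flipped bit is at their intersection.

row 2, column 4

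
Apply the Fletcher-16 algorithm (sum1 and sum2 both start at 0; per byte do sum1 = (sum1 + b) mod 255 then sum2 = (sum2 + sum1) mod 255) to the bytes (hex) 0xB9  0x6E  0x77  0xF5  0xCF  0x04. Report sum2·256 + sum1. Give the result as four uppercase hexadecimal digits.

Running sums (mod 255):
  after byte 0 (0xB9): sum1=185, sum2=185
  after byte 1 (0x6E): sum1=40, sum2=225
  after byte 2 (0x77): sum1=159, sum2=129
  after byte 3 (0xF5): sum1=149, sum2=23
  after byte 4 (0xCF): sum1=101, sum2=124
  after byte 5 (0x04): sum1=105, sum2=229
Checksum = sum2·256 + sum1 = 229·256 + 105 = 58729 = 0xE569.

E569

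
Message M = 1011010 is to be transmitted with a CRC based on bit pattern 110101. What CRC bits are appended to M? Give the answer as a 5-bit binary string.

Append 5 zeros: 101101000000. Divide by 110101 (XOR where the leading bit is 1):
  pos 0: 101101 XOR 110101 = 011000
  pos 1: 110000 XOR 110101 = 000101
  pos 4: 101000 XOR 110101 = 011101
  pos 5: 111010 XOR 110101 = 001111
Remainder (last 5 bits) = 11110. This is the CRC / FCS.

11110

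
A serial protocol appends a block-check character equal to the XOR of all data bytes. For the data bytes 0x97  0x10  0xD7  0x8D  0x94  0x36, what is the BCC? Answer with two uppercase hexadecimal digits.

7F

XOR the bytes together:
  start with 0x97
  0x97 ⊕ 0x10 = 0x87
  0x87 ⊕ 0xD7 = 0x50
  0x50 ⊕ 0x8D = 0xDD
  0xDD ⊕ 0x94 = 0x49
  0x49 ⊕ 0x36 = 0x7F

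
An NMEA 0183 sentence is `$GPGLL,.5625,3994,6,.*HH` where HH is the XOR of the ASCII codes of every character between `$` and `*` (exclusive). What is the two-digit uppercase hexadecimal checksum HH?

XOR the ASCII codes of the payload characters:
  'G' = 0x47 → acc = 0x47
  'P' = 0x50 → acc = 0x17
  'G' = 0x47 → acc = 0x50
  'L' = 0x4C → acc = 0x1C
  'L' = 0x4C → acc = 0x50
  ',' = 0x2C → acc = 0x7C
  '.' = 0x2E → acc = 0x52
  '5' = 0x35 → acc = 0x67
  '6' = 0x36 → acc = 0x51
  '2' = 0x32 → acc = 0x63
  '5' = 0x35 → acc = 0x56
  ',' = 0x2C → acc = 0x7A
  '3' = 0x33 → acc = 0x49
  '9' = 0x39 → acc = 0x70
  '9' = 0x39 → acc = 0x49
  '4' = 0x34 → acc = 0x7D
  ',' = 0x2C → acc = 0x51
  '6' = 0x36 → acc = 0x67
  ',' = 0x2C → acc = 0x4B
  '.' = 0x2E → acc = 0x65
Checksum = 0x65.

65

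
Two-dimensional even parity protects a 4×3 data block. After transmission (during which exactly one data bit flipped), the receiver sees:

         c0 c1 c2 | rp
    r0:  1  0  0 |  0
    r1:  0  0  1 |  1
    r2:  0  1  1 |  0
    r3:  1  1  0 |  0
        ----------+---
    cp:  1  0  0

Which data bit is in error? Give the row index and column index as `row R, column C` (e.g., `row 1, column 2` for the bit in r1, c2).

Recompute each row's even parity and compare to rp:
  r0: data parity 1, sent rp 0 → mismatch
  r1: data parity 1, sent rp 1 → ok
  r2: data parity 0, sent rp 0 → ok
  r3: data parity 0, sent rp 0 → ok
Recompute each column's even parity and compare to cp:
  c0: data parity 0, sent cp 1 → mismatch
  c1: data parity 0, sent cp 0 → ok
  c2: data parity 0, sent cp 0 → ok
Exactly one row (r0) and one column (c0) fail → the flipped bit is at their intersection.

row 0, column 0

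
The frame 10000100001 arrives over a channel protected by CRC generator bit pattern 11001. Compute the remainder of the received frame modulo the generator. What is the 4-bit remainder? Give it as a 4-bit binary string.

0000

Modulo-2 division of 10000100001 by 11001:
  pos 0: 10000 XOR 11001 = 01001
  pos 1: 10011 XOR 11001 = 01010
  pos 2: 10100 XOR 11001 = 01101
  pos 3: 11010 XOR 11001 = 00011
  pos 6: 11001 XOR 11001 = 00000
Remainder = 0000 (zero — the frame passes the CRC check).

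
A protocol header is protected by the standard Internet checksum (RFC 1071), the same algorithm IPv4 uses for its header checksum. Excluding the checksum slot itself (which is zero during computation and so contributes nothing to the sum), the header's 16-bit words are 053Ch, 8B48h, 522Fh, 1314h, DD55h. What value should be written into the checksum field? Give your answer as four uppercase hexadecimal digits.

One's-complement addition (fold any carry out of bit 15 back into bit 0):
  0x053C + 0x8B48 = 0x09084
  0x9084 + 0x522F = 0x0E2B3
  0xE2B3 + 0x1314 = 0x0F5C7
  0xF5C7 + 0xDD55 = 0x1D31C → wrap carry → 0xD31D
One's-complement sum = 0xD31D.
Checksum = ~0xD31D & 0xFFFF = 0x2CE2.

2CE2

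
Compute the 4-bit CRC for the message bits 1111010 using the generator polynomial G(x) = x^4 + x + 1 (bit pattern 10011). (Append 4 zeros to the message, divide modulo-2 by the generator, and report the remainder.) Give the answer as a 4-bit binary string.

0101

Append 4 zeros: 11110100000. Divide by 10011 (XOR where the leading bit is 1):
  pos 0: 11110 XOR 10011 = 01101
  pos 1: 11011 XOR 10011 = 01000
  pos 2: 10000 XOR 10011 = 00011
  pos 5: 11000 XOR 10011 = 01011
  pos 6: 10110 XOR 10011 = 00101
Remainder (last 4 bits) = 0101. This is the CRC / FCS.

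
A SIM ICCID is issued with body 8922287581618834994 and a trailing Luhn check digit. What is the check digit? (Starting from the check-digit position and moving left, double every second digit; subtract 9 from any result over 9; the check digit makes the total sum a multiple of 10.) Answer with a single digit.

3

Partial digits right→left: 4 9 9 4 3 8 8 1 6 1 8 5 7 8 2 2 2 9 8
Double every second digit counting from the check-digit position (so the 1st, 3rd, 5th, ... of the partial from the right).
  doubled (with −9 where >9): 8 9 6 7 3 7 5 4 4 7 → sum 60
  kept as-is: 9 4 8 1 1 5 8 2 9 → sum 47
Total = 60 + 47 = 107.
Check digit = (10 − (107 mod 10)) mod 10 = 3.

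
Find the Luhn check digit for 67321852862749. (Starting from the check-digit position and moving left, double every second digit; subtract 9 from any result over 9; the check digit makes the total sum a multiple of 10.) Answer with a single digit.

Partial digits right→left: 9 4 7 2 6 8 2 5 8 1 2 3 7 6
Double every second digit counting from the check-digit position (so the 1st, 3rd, 5th, ... of the partial from the right).
  doubled (with −9 where >9): 9 5 3 4 7 4 5 → sum 37
  kept as-is: 4 2 8 5 1 3 6 → sum 29
Total = 37 + 29 = 66.
Check digit = (10 − (66 mod 10)) mod 10 = 4.

4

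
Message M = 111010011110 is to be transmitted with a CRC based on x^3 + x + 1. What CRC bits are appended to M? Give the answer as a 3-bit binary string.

Append 3 zeros: 111010011110000. Divide by 1011 (XOR where the leading bit is 1):
  pos 0: 1110 XOR 1011 = 0101
  pos 1: 1011 XOR 1011 = 0000
  pos 7: 1111 XOR 1011 = 0100
  pos 8: 1000 XOR 1011 = 0011
  pos 10: 1100 XOR 1011 = 0111
  pos 11: 1110 XOR 1011 = 0101
Remainder (last 3 bits) = 101. This is the CRC / FCS.

101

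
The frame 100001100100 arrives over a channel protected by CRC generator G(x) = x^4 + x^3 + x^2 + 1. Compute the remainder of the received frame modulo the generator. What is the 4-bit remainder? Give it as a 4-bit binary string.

0000

Modulo-2 division of 100001100100 by 11101:
  pos 0: 10000 XOR 11101 = 01101
  pos 1: 11011 XOR 11101 = 00110
  pos 3: 11010 XOR 11101 = 00111
  pos 5: 11101 XOR 11101 = 00000
Remainder = 0000 (zero — the frame passes the CRC check).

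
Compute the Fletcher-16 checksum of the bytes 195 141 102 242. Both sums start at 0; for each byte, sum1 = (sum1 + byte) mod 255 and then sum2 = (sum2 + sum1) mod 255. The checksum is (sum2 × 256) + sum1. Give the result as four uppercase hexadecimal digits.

77AA

Running sums (mod 255):
  after byte 0 (195): sum1=195, sum2=195
  after byte 1 (141): sum1=81, sum2=21
  after byte 2 (102): sum1=183, sum2=204
  after byte 3 (242): sum1=170, sum2=119
Checksum = sum2·256 + sum1 = 119·256 + 170 = 30634 = 0x77AA.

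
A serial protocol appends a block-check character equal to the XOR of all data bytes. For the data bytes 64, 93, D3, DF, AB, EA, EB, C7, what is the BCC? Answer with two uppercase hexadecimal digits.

XOR the bytes together:
  start with 0x64
  0x64 ⊕ 0x93 = 0xF7
  0xF7 ⊕ 0xD3 = 0x24
  0x24 ⊕ 0xDF = 0xFB
  0xFB ⊕ 0xAB = 0x50
  0x50 ⊕ 0xEA = 0xBA
  0xBA ⊕ 0xEB = 0x51
  0x51 ⊕ 0xC7 = 0x96

96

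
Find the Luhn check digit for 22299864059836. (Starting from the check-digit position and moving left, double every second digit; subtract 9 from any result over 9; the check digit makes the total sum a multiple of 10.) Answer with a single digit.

Partial digits right→left: 6 3 8 9 5 0 4 6 8 9 9 2 2 2
Double every second digit counting from the check-digit position (so the 1st, 3rd, 5th, ... of the partial from the right).
  doubled (with −9 where >9): 3 7 1 8 7 9 4 → sum 39
  kept as-is: 3 9 0 6 9 2 2 → sum 31
Total = 39 + 31 = 70.
Check digit = (10 − (70 mod 10)) mod 10 = 0.

0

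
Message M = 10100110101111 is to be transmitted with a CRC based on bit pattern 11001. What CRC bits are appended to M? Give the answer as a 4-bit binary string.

0100

Append 4 zeros: 101001101011110000. Divide by 11001 (XOR where the leading bit is 1):
  pos 0: 10100 XOR 11001 = 01101
  pos 1: 11011 XOR 11001 = 00010
  pos 4: 10101 XOR 11001 = 01100
  pos 5: 11000 XOR 11001 = 00001
  pos 9: 11111 XOR 11001 = 00110
  pos 11: 11000 XOR 11001 = 00001
Remainder (last 4 bits) = 0100. This is the CRC / FCS.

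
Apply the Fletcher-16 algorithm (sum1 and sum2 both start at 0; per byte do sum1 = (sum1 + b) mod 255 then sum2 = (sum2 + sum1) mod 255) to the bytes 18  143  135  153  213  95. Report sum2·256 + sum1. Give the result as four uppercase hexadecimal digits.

30F7

Running sums (mod 255):
  after byte 0 (18): sum1=18, sum2=18
  after byte 1 (143): sum1=161, sum2=179
  after byte 2 (135): sum1=41, sum2=220
  after byte 3 (153): sum1=194, sum2=159
  after byte 4 (213): sum1=152, sum2=56
  after byte 5 (95): sum1=247, sum2=48
Checksum = sum2·256 + sum1 = 48·256 + 247 = 12535 = 0x30F7.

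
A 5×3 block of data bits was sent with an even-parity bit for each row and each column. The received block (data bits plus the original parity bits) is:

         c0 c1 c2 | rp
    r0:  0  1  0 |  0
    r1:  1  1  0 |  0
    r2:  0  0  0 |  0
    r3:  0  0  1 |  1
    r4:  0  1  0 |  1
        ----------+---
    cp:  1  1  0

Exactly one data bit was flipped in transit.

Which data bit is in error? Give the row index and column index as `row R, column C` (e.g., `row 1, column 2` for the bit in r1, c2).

row 0, column 2

Recompute each row's even parity and compare to rp:
  r0: data parity 1, sent rp 0 → mismatch
  r1: data parity 0, sent rp 0 → ok
  r2: data parity 0, sent rp 0 → ok
  r3: data parity 1, sent rp 1 → ok
  r4: data parity 1, sent rp 1 → ok
Recompute each column's even parity and compare to cp:
  c0: data parity 1, sent cp 1 → ok
  c1: data parity 1, sent cp 1 → ok
  c2: data parity 1, sent cp 0 → mismatch
Exactly one row (r0) and one column (c2) fail → the flipped bit is at their intersection.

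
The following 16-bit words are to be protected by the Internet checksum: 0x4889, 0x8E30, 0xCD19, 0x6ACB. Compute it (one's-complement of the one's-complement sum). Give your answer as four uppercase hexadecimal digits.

One's-complement addition (fold any carry out of bit 15 back into bit 0):
  0x4889 + 0x8E30 = 0x0D6B9
  0xD6B9 + 0xCD19 = 0x1A3D2 → wrap carry → 0xA3D3
  0xA3D3 + 0x6ACB = 0x10E9E → wrap carry → 0x0E9F
One's-complement sum = 0x0E9F.
Checksum = ~0x0E9F & 0xFFFF = 0xF160.

F160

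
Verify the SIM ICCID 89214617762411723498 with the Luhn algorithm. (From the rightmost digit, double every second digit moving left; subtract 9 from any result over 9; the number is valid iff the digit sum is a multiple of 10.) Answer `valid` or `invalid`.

valid

From the right, keep odd positions and double even positions (subtract 9 from any doubled value over 9):
  doubled (positions 2,4,...): 9 6 5 2 4 5 2 8 4 7 → sum 52
  kept (positions 1,3,...): 8 4 2 1 4 6 7 6 1 9 → sum 48
Total = 100.
100 mod 10 = 0, so the number is valid.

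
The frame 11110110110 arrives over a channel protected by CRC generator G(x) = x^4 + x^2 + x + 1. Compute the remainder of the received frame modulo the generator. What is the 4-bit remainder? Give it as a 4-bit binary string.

0000

Modulo-2 division of 11110110110 by 10111:
  pos 0: 11110 XOR 10111 = 01001
  pos 1: 10011 XOR 10111 = 00100
  pos 3: 10010 XOR 10111 = 00101
  pos 5: 10111 XOR 10111 = 00000
Remainder = 0000 (zero — the frame passes the CRC check).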